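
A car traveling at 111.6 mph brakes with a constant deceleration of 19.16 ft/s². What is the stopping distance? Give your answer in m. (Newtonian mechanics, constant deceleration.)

v₀ = 111.6 mph × 0.44704 = 49.8897 m/s
a = 19.16 ft/s² × 0.3048 = 5.83997 m/s²
d = v₀² / (2a) = 49.8897² / (2 × 5.83997) = 2488.98 / 11.6799 = 213.1 m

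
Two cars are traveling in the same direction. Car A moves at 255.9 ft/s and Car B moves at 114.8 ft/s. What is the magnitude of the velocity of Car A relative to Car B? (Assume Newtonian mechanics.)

v_rel = |v_A - v_B| = |255.9 - 114.8| = 141.1 ft/s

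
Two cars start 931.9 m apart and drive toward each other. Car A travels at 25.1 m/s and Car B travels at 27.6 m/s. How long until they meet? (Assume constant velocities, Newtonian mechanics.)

Combined speed: v_combined = 25.1 + 27.6 = 52.7 m/s
Time to meet: t = d/v_combined = 931.9/52.7 = 17.68 s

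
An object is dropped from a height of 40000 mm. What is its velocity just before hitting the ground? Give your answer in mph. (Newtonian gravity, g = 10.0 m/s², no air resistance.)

h = 40000 mm × 0.001 = 40.0 m
v = √(2gh) = √(2 × 10.0 × 40.0) = 28.2843 m/s
v = 28.2843 m/s / 0.44704 = 63.27 mph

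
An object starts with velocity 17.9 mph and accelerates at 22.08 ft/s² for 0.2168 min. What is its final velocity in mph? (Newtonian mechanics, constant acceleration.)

v₀ = 17.9 mph × 0.44704 = 8.00202 m/s
a = 22.08 ft/s² × 0.3048 = 6.72998 m/s²
t = 0.2168 min × 60.0 = 13.008 s
v = v₀ + a × t = 8.00202 + 6.72998 × 13.008 = 95.5456 m/s
v = 95.5456 m/s / 0.44704 = 213.7 mph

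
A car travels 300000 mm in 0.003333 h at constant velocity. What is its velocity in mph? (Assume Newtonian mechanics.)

d = 300000 mm × 0.001 = 300.0 m
t = 0.003333 h × 3600.0 = 11.9988 s
v = d / t = 300.0 / 11.9988 = 25.0025 m/s
v = 25.0025 m/s / 0.44704 = 55.93 mph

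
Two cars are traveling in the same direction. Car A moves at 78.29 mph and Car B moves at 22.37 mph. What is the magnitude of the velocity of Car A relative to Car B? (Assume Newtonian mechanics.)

v_rel = |v_A - v_B| = |78.29 - 22.37| = 55.92 mph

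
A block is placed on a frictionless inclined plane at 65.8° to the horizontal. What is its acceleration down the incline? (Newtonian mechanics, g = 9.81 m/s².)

a = g sin(θ) = 9.81 × sin(65.8°) = 9.81 × 0.9121 = 8.95 m/s²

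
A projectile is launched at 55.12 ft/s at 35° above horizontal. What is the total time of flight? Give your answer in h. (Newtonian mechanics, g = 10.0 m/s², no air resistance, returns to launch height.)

v₀ = 55.12 ft/s × 0.3048 = 16.8006 m/s
T = 2 × v₀ × sin(θ) / g = 2 × 16.8006 × sin(35°) / 10.0 = 2 × 16.8006 × 0.573576 / 10.0 = 1.92728 s
T = 1.92728 s / 3600.0 = 0.0005354 h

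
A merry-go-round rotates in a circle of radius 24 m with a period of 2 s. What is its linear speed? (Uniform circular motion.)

v = 2πr/T = 2π×24/2 = 75.4 m/s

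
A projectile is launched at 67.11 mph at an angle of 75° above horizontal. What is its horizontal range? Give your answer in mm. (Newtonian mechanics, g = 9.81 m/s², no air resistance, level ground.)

v₀ = 67.11 mph × 0.44704 = 30.0009 m/s
R = v₀² × sin(2θ) / g = 30.0009² × sin(2 × 75°) / 9.81 = 900.054 × 0.5 / 9.81 = 45.8743 m
R = 45.8743 m / 0.001 = 45870 mm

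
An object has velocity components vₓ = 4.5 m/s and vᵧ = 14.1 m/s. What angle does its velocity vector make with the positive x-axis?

θ = arctan(vᵧ/vₓ) = arctan(14.1/4.5) = 72.3°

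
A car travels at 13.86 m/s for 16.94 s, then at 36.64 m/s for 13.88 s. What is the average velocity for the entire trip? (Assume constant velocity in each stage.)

d₁ = v₁t₁ = 13.86 × 16.94 = 234.7884 m
d₂ = v₂t₂ = 36.64 × 13.88 = 508.5632 m
d_total = 743.3516 m, t_total = 30.82 s
v_avg = d_total/t_total = 743.3516/30.82 = 24.12 m/s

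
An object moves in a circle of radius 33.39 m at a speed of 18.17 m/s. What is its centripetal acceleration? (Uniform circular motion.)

a_c = v²/r = 18.17²/33.39 = 330.1489/33.39 = 9.89 m/s²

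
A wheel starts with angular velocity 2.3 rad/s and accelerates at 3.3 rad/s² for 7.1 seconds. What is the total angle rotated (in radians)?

θ = ω₀t + ½αt² = 2.3×7.1 + ½×3.3×7.1² = 99.51 rad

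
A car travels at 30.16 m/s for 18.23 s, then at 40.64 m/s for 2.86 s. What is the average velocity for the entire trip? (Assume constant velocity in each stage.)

d₁ = v₁t₁ = 30.16 × 18.23 = 549.8168 m
d₂ = v₂t₂ = 40.64 × 2.86 = 116.2304 m
d_total = 666.0472 m, t_total = 21.09 s
v_avg = d_total/t_total = 666.0472/21.09 = 31.58 m/s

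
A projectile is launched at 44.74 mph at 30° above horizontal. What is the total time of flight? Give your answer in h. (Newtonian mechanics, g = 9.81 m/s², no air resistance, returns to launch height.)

v₀ = 44.74 mph × 0.44704 = 20.0006 m/s
T = 2 × v₀ × sin(θ) / g = 2 × 20.0006 × sin(30°) / 9.81 = 2 × 20.0006 × 0.5 / 9.81 = 2.0388 s
T = 2.0388 s / 3600.0 = 0.0005663 h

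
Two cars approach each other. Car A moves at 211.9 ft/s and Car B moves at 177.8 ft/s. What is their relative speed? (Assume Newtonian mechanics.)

v_rel = v_A + v_B = 211.9 + 177.8 = 389.7 ft/s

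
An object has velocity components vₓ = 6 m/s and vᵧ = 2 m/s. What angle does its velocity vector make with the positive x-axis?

θ = arctan(vᵧ/vₓ) = arctan(2/6) = 18.43°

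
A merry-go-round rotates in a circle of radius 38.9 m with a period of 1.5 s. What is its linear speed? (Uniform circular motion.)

v = 2πr/T = 2π×38.9/1.5 = 162.94 m/s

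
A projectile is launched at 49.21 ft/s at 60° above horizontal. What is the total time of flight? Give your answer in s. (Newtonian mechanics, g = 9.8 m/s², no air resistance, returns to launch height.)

v₀ = 49.21 ft/s × 0.3048 = 14.9992 m/s
T = 2 × v₀ × sin(θ) / g = 2 × 14.9992 × sin(60°) / 9.8 = 2 × 14.9992 × 0.866025 / 9.8 = 2.651 s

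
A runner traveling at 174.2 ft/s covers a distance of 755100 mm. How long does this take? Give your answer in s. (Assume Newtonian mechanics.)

d = 755100 mm × 0.001 = 755.1 m
v = 174.2 ft/s × 0.3048 = 53.0962 m/s
t = d / v = 755.1 / 53.0962 = 14.22 s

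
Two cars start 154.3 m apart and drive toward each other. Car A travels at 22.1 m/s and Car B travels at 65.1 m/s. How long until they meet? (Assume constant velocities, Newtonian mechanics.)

Combined speed: v_combined = 22.1 + 65.1 = 87.2 m/s
Time to meet: t = d/v_combined = 154.3/87.2 = 1.77 s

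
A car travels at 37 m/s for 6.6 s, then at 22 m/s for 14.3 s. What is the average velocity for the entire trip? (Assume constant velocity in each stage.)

d₁ = v₁t₁ = 37 × 6.6 = 244.2 m
d₂ = v₂t₂ = 22 × 14.3 = 314.6 m
d_total = 558.8 m, t_total = 20.9 s
v_avg = d_total/t_total = 558.8/20.9 = 26.74 m/s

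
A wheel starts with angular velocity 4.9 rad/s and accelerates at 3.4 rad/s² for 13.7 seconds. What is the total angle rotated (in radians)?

θ = ω₀t + ½αt² = 4.9×13.7 + ½×3.4×13.7² = 386.2 rad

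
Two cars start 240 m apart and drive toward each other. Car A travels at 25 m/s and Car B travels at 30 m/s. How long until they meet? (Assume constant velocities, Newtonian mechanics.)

Combined speed: v_combined = 25 + 30 = 55 m/s
Time to meet: t = d/v_combined = 240/55 = 4.36 s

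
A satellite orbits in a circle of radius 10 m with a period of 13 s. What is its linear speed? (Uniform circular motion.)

v = 2πr/T = 2π×10/13 = 4.83 m/s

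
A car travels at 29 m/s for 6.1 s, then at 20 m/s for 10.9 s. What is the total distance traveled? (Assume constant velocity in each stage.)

d₁ = v₁t₁ = 29 × 6.1 = 176.9 m
d₂ = v₂t₂ = 20 × 10.9 = 218.0 m
d_total = 176.9 + 218.0 = 394.9 m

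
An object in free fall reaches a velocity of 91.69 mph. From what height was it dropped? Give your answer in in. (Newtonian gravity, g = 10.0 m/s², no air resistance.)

v = 91.69 mph × 0.44704 = 40.9891 m/s
h = v² / (2g) = 40.9891² / (2 × 10.0) = 84.0053 m
h = 84.0053 m / 0.0254 = 3307 in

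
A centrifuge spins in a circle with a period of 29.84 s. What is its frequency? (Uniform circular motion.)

f = 1/T = 1/29.84 = 0.0335 Hz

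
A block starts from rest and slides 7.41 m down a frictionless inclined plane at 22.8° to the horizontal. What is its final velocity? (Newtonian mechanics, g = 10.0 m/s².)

a = g sin(θ) = 10.0 × sin(22.8°) = 3.8752 m/s²
v = √(2ad) = √(2 × 3.8752 × 7.41) = 7.58 m/s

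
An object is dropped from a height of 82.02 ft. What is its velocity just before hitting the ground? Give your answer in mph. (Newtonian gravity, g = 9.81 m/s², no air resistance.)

h = 82.02 ft × 0.3048 = 24.9997 m
v = √(2gh) = √(2 × 9.81 × 24.9997) = 22.1471 m/s
v = 22.1471 m/s / 0.44704 = 49.54 mph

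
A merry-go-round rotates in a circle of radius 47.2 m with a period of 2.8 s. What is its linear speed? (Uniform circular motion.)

v = 2πr/T = 2π×47.2/2.8 = 105.92 m/s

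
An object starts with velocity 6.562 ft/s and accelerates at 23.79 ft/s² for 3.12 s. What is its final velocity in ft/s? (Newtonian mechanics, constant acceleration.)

v₀ = 6.562 ft/s × 0.3048 = 2.0001 m/s
a = 23.79 ft/s² × 0.3048 = 7.25119 m/s²
v = v₀ + a × t = 2.0001 + 7.25119 × 3.12 = 24.6238 m/s
v = 24.6238 m/s / 0.3048 = 80.79 ft/s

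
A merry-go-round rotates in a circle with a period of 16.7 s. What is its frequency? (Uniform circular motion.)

f = 1/T = 1/16.7 = 0.0599 Hz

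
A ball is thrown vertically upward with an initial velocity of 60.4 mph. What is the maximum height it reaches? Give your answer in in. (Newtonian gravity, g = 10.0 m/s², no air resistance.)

v₀ = 60.4 mph × 0.44704 = 27.0012 m/s
h_max = v₀² / (2g) = 27.0012² / (2 × 10.0) = 729.065 / 20.0 = 36.4533 m
h_max = 36.4533 m / 0.0254 = 1435 in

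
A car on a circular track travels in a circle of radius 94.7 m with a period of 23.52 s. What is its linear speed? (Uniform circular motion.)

v = 2πr/T = 2π×94.7/23.52 = 25.3 m/s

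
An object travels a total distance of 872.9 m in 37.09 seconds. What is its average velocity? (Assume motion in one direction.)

v_avg = Δd / Δt = 872.9 / 37.09 = 23.53 m/s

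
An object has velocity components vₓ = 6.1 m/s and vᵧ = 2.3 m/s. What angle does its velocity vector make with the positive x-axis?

θ = arctan(vᵧ/vₓ) = arctan(2.3/6.1) = 20.66°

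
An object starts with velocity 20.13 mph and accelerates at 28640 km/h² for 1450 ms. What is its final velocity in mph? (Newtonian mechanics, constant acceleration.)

v₀ = 20.13 mph × 0.44704 = 8.99892 m/s
a = 28640 km/h² × 7.716049382716049e-05 = 2.20988 m/s²
t = 1450 ms × 0.001 = 1.45 s
v = v₀ + a × t = 8.99892 + 2.20988 × 1.45 = 12.2032 m/s
v = 12.2032 m/s / 0.44704 = 27.3 mph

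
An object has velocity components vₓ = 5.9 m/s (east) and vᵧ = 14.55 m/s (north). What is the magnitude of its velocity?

|v| = √(vₓ² + vᵧ²) = √(5.9² + 14.55²) = √(246.5125) = 15.7 m/s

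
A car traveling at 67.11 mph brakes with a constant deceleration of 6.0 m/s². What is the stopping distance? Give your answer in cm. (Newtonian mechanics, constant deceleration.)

v₀ = 67.11 mph × 0.44704 = 30.0009 m/s
d = v₀² / (2a) = 30.0009² / (2 × 6.0) = 900.054 / 12.0 = 75.0045 m
d = 75.0045 m / 0.01 = 7500 cm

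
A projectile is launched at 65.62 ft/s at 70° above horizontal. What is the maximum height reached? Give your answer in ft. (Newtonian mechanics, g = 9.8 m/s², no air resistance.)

v₀ = 65.62 ft/s × 0.3048 = 20.001 m/s
H = v₀² × sin²(θ) / (2g) = 20.001² × sin(70°)² / (2 × 9.8) = 400.04 × 0.883022 / 19.6 = 18.0227 m
H = 18.0227 m / 0.3048 = 59.13 ft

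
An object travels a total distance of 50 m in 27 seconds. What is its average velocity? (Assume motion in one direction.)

v_avg = Δd / Δt = 50 / 27 = 1.85 m/s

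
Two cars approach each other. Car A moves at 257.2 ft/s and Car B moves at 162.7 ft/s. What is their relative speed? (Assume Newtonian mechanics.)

v_rel = v_A + v_B = 257.2 + 162.7 = 419.9 ft/s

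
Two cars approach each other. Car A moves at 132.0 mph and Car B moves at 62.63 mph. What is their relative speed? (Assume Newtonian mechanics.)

v_rel = v_A + v_B = 132.0 + 62.63 = 194.63 mph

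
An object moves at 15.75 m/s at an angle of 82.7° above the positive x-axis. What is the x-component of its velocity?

vₓ = v cos(θ) = 15.75 × cos(82.7°) = 2.0 m/s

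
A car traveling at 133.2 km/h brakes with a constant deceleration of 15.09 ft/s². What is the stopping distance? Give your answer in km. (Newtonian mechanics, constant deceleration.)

v₀ = 133.2 km/h × 0.2777777777777778 = 37.0 m/s
a = 15.09 ft/s² × 0.3048 = 4.59943 m/s²
d = v₀² / (2a) = 37.0² / (2 × 4.59943) = 1369.0 / 9.19886 = 148.823 m
d = 148.823 m / 1000.0 = 0.1488 km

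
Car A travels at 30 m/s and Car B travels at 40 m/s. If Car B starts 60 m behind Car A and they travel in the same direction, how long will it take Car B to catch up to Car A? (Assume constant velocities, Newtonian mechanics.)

Relative speed: v_rel = 40 - 30 = 10 m/s
Time to catch: t = d₀/v_rel = 60/10 = 6.0 s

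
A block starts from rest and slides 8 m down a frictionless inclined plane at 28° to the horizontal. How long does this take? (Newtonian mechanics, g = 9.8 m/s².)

a = g sin(θ) = 9.8 × sin(28°) = 4.6008 m/s²
t = √(2d/a) = √(2 × 8 / 4.6008) = 1.86 s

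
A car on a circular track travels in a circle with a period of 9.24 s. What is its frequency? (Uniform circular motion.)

f = 1/T = 1/9.24 = 0.1082 Hz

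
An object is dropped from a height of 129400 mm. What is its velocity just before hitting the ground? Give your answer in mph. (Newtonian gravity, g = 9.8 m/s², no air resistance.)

h = 129400 mm × 0.001 = 129.4 m
v = √(2gh) = √(2 × 9.8 × 129.4) = 50.3611 m/s
v = 50.3611 m/s / 0.44704 = 112.7 mph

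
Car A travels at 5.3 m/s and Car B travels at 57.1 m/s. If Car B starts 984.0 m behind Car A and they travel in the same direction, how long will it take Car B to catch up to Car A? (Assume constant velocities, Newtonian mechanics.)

Relative speed: v_rel = 57.1 - 5.3 = 51.8 m/s
Time to catch: t = d₀/v_rel = 984.0/51.8 = 19.0 s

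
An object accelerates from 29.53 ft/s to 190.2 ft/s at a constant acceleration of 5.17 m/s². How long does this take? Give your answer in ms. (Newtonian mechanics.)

v₀ = 29.53 ft/s × 0.3048 = 9.00074 m/s
v = 190.2 ft/s × 0.3048 = 57.973 m/s
t = (v - v₀) / a = (57.973 - 9.00074) / 5.17 = 9.47239 s
t = 9.47239 s / 0.001 = 9472 ms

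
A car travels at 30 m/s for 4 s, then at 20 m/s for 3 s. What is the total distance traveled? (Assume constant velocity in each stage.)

d₁ = v₁t₁ = 30 × 4 = 120 m
d₂ = v₂t₂ = 20 × 3 = 60 m
d_total = 120 + 60 = 180 m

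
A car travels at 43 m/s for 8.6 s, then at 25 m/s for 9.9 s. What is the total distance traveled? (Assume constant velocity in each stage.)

d₁ = v₁t₁ = 43 × 8.6 = 369.8 m
d₂ = v₂t₂ = 25 × 9.9 = 247.5 m
d_total = 369.8 + 247.5 = 617.3 m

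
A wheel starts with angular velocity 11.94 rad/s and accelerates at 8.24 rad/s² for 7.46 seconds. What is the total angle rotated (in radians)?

θ = ω₀t + ½αt² = 11.94×7.46 + ½×8.24×7.46² = 318.36 rad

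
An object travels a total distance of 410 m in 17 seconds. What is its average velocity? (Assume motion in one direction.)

v_avg = Δd / Δt = 410 / 17 = 24.12 m/s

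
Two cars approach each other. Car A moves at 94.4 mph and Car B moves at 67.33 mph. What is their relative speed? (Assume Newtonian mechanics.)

v_rel = v_A + v_B = 94.4 + 67.33 = 161.73 mph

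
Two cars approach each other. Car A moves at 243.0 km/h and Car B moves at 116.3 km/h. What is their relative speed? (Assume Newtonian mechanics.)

v_rel = v_A + v_B = 243.0 + 116.3 = 359.3 km/h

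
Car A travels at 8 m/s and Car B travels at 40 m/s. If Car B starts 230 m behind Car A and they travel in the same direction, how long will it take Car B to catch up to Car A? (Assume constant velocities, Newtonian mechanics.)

Relative speed: v_rel = 40 - 8 = 32 m/s
Time to catch: t = d₀/v_rel = 230/32 = 7.19 s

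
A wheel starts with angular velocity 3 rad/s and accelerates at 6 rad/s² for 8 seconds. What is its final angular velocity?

ω = ω₀ + αt = 3 + 6 × 8 = 51 rad/s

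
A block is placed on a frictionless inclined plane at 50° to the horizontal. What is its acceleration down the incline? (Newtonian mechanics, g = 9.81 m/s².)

a = g sin(θ) = 9.81 × sin(50°) = 9.81 × 0.766 = 7.51 m/s²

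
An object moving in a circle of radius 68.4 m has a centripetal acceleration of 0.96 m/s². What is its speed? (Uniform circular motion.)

v = √(a_c × r) = √(0.96 × 68.4) = 8.1 m/s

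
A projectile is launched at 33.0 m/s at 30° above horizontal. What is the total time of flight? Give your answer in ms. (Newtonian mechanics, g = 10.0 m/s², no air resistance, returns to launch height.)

T = 2 × v₀ × sin(θ) / g = 2 × 33.0 × sin(30°) / 10.0 = 2 × 33.0 × 0.5 / 10.0 = 3.3 s
T = 3.3 s / 0.001 = 3300 ms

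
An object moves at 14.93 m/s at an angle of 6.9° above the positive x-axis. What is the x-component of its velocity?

vₓ = v cos(θ) = 14.93 × cos(6.9°) = 14.82 m/s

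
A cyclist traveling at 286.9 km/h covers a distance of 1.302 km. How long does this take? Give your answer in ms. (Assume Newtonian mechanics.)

d = 1.302 km × 1000.0 = 1302.0 m
v = 286.9 km/h × 0.2777777777777778 = 79.6944 m/s
t = d / v = 1302.0 / 79.6944 = 16.3374 s
t = 16.3374 s / 0.001 = 16340 ms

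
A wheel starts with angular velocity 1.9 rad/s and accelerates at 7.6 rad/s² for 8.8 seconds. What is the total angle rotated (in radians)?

θ = ω₀t + ½αt² = 1.9×8.8 + ½×7.6×8.8² = 310.99 rad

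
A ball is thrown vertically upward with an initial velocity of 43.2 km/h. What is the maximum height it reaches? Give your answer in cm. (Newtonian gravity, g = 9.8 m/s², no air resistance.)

v₀ = 43.2 km/h × 0.2777777777777778 = 12.0 m/s
h_max = v₀² / (2g) = 12.0² / (2 × 9.8) = 144.0 / 19.6 = 7.34694 m
h_max = 7.34694 m / 0.01 = 734.7 cm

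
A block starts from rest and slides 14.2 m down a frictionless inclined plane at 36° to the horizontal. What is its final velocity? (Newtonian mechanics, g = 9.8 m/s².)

a = g sin(θ) = 9.8 × sin(36°) = 5.7603 m/s²
v = √(2ad) = √(2 × 5.7603 × 14.2) = 12.79 m/s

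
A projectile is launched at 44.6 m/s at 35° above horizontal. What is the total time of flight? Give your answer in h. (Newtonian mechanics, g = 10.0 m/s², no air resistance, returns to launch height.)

T = 2 × v₀ × sin(θ) / g = 2 × 44.6 × sin(35°) / 10.0 = 2 × 44.6 × 0.573576 / 10.0 = 5.1163 s
T = 5.1163 s / 3600.0 = 0.001421 h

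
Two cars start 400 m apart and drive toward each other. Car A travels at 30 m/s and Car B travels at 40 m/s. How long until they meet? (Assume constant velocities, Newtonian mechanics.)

Combined speed: v_combined = 30 + 40 = 70 m/s
Time to meet: t = d/v_combined = 400/70 = 5.71 s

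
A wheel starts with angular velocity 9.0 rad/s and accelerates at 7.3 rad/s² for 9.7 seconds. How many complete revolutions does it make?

θ = ω₀t + ½αt² = 9.0×9.7 + ½×7.3×9.7² = 430.7285 rad
Total revolutions = θ/(2π) = 430.7285/(2π) = 68.55
Complete revolutions = ⌊68.55⌋ = 68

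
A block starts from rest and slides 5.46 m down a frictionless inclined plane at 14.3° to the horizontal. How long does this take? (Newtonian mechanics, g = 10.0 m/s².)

a = g sin(θ) = 10.0 × sin(14.3°) = 2.47 m/s²
t = √(2d/a) = √(2 × 5.46 / 2.47) = 2.1 s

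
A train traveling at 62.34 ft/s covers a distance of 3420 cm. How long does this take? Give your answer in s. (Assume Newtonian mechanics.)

d = 3420 cm × 0.01 = 34.2 m
v = 62.34 ft/s × 0.3048 = 19.0012 m/s
t = d / v = 34.2 / 19.0012 = 1.8 s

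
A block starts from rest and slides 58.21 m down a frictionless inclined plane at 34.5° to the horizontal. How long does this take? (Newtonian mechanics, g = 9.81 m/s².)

a = g sin(θ) = 9.81 × sin(34.5°) = 5.5564 m/s²
t = √(2d/a) = √(2 × 58.21 / 5.5564) = 4.58 s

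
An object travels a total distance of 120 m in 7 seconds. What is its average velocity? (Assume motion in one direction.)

v_avg = Δd / Δt = 120 / 7 = 17.14 m/s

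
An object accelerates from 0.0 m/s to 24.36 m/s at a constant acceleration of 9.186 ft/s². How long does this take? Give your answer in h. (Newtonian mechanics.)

a = 9.186 ft/s² × 0.3048 = 2.79989 m/s²
t = (v - v₀) / a = (24.36 - 0.0) / 2.79989 = 8.70034 s
t = 8.70034 s / 3600.0 = 0.002417 h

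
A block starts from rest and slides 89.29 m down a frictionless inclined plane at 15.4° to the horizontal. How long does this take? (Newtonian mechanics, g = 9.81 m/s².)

a = g sin(θ) = 9.81 × sin(15.4°) = 2.6051 m/s²
t = √(2d/a) = √(2 × 89.29 / 2.6051) = 8.28 s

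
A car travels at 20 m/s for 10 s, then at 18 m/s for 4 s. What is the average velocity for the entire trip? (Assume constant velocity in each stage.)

d₁ = v₁t₁ = 20 × 10 = 200 m
d₂ = v₂t₂ = 18 × 4 = 72 m
d_total = 272 m, t_total = 14 s
v_avg = d_total/t_total = 272/14 = 19.43 m/s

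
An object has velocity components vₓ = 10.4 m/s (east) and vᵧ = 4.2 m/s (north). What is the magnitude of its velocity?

|v| = √(vₓ² + vᵧ²) = √(10.4² + 4.2²) = √(125.8) = 11.22 m/s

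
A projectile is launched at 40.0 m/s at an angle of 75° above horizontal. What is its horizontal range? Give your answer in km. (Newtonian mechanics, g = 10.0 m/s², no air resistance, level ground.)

R = v₀² × sin(2θ) / g = 40.0² × sin(2 × 75°) / 10.0 = 1600.0 × 0.5 / 10.0 = 80.0 m
R = 80.0 m / 1000.0 = 0.08 km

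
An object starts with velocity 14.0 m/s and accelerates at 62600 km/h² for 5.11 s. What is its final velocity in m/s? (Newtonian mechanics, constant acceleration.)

a = 62600 km/h² × 7.716049382716049e-05 = 4.83025 m/s²
v = v₀ + a × t = 14.0 + 4.83025 × 5.11 = 38.68 m/s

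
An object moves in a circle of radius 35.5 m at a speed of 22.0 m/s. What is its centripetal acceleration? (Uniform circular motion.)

a_c = v²/r = 22.0²/35.5 = 484.0/35.5 = 13.63 m/s²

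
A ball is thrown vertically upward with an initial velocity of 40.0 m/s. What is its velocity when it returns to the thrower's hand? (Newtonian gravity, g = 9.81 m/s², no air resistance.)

By conservation of energy (no air resistance), the ball returns to the throw height with the same speed as launch, but directed downward.
|v_ground| = v₀ = 40.0 m/s
v_ground = 40.0 m/s (downward)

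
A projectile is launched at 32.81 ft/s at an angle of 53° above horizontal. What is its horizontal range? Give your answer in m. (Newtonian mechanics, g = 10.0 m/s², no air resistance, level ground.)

v₀ = 32.81 ft/s × 0.3048 = 10.0005 m/s
R = v₀² × sin(2θ) / g = 10.0005² × sin(2 × 53°) / 10.0 = 100.01 × 0.961262 / 10.0 = 9.614 m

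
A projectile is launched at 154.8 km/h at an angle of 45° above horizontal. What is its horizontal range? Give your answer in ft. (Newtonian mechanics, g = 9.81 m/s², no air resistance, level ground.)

v₀ = 154.8 km/h × 0.2777777777777778 = 43.0 m/s
R = v₀² × sin(2θ) / g = 43.0² × sin(2 × 45°) / 9.81 = 1849.0 × 1.0 / 9.81 = 188.481 m
R = 188.481 m / 0.3048 = 618.4 ft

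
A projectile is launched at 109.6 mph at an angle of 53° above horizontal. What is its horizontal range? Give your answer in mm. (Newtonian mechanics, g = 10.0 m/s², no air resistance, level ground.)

v₀ = 109.6 mph × 0.44704 = 48.9956 m/s
R = v₀² × sin(2θ) / g = 48.9956² × sin(2 × 53°) / 10.0 = 2400.57 × 0.961262 / 10.0 = 230.758 m
R = 230.758 m / 0.001 = 230800 mm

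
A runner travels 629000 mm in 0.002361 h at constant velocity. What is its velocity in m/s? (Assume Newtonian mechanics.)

d = 629000 mm × 0.001 = 629.0 m
t = 0.002361 h × 3600.0 = 8.4996 s
v = d / t = 629.0 / 8.4996 = 74.0 m/s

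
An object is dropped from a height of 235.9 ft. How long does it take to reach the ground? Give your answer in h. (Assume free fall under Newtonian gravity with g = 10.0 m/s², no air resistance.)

h = 235.9 ft × 0.3048 = 71.9023 m
t = √(2h/g) = √(2 × 71.9023 / 10.0) = 3.79216 s
t = 3.79216 s / 3600.0 = 0.001053 h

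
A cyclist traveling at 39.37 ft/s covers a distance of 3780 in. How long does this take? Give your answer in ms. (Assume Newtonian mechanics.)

d = 3780 in × 0.0254 = 96.012 m
v = 39.37 ft/s × 0.3048 = 12.0 m/s
t = d / v = 96.012 / 12.0 = 8.001 s
t = 8.001 s / 0.001 = 8001 ms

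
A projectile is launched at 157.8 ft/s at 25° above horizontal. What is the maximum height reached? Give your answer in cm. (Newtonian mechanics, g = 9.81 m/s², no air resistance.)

v₀ = 157.8 ft/s × 0.3048 = 48.0974 m/s
H = v₀² × sin²(θ) / (2g) = 48.0974² × sin(25°)² / (2 × 9.81) = 2313.36 × 0.178606 / 19.62 = 21.0591 m
H = 21.0591 m / 0.01 = 2106 cm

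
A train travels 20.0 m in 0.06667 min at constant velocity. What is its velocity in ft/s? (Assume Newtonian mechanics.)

t = 0.06667 min × 60.0 = 4.0002 s
v = d / t = 20.0 / 4.0002 = 4.99975 m/s
v = 4.99975 m/s / 0.3048 = 16.4 ft/s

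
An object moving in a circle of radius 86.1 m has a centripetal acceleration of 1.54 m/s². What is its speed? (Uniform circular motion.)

v = √(a_c × r) = √(1.54 × 86.1) = 11.51 m/s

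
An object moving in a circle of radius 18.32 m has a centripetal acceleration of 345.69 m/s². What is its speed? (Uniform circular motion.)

v = √(a_c × r) = √(345.69 × 18.32) = 79.58 m/s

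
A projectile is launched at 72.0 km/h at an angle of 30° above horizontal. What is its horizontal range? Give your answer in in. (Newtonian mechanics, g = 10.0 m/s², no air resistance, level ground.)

v₀ = 72.0 km/h × 0.2777777777777778 = 20.0 m/s
R = v₀² × sin(2θ) / g = 20.0² × sin(2 × 30°) / 10.0 = 400.0 × 0.866025 / 10.0 = 34.641 m
R = 34.641 m / 0.0254 = 1364 in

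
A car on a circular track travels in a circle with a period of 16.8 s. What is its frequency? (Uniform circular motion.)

f = 1/T = 1/16.8 = 0.0595 Hz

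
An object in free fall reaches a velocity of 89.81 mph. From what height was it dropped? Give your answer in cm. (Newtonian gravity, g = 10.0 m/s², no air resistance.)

v = 89.81 mph × 0.44704 = 40.1487 m/s
h = v² / (2g) = 40.1487² / (2 × 10.0) = 80.5959 m
h = 80.5959 m / 0.01 = 8060 cm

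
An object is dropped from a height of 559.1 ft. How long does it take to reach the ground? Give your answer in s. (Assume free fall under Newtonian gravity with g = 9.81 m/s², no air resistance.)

h = 559.1 ft × 0.3048 = 170.414 m
t = √(2h/g) = √(2 × 170.414 / 9.81) = 5.894 s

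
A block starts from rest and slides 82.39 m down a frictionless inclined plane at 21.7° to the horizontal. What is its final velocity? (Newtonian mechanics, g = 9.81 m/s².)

a = g sin(θ) = 9.81 × sin(21.7°) = 3.6272 m/s²
v = √(2ad) = √(2 × 3.6272 × 82.39) = 24.45 m/s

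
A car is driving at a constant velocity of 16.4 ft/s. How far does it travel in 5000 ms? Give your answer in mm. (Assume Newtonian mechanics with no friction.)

v = 16.4 ft/s × 0.3048 = 4.99872 m/s
t = 5000 ms × 0.001 = 5.0 s
d = v × t = 4.99872 × 5.0 = 24.9936 m
d = 24.9936 m / 0.001 = 24990 mm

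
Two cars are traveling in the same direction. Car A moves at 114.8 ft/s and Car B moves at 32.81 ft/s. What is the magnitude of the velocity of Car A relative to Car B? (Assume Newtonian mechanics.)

v_rel = |v_A - v_B| = |114.8 - 32.81| = 81.99 ft/s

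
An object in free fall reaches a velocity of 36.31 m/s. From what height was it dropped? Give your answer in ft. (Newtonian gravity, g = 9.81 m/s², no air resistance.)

h = v² / (2g) = 36.31² / (2 × 9.81) = 67.1976 m
h = 67.1976 m / 0.3048 = 220.5 ft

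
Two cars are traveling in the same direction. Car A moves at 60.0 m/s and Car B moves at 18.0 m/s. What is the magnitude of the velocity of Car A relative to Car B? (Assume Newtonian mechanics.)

v_rel = |v_A - v_B| = |60.0 - 18.0| = 42.0 m/s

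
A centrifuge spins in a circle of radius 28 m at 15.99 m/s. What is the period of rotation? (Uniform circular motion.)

T = 2πr/v = 2π×28/15.99 = 11.0 s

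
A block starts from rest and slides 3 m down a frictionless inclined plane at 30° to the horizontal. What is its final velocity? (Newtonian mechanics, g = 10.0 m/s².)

a = g sin(θ) = 10.0 × sin(30°) = 5.0 m/s²
v = √(2ad) = √(2 × 5.0 × 3) = 5.48 m/s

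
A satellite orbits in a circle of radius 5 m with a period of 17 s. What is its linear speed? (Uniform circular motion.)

v = 2πr/T = 2π×5/17 = 1.85 m/s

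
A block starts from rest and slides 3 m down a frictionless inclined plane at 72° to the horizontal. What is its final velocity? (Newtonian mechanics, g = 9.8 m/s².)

a = g sin(θ) = 9.8 × sin(72°) = 9.3204 m/s²
v = √(2ad) = √(2 × 9.3204 × 3) = 7.48 m/s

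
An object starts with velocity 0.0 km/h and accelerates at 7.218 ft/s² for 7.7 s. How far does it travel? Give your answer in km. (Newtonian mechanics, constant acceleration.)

v₀ = 0.0 km/h × 0.2777777777777778 = 0.0 m/s
a = 7.218 ft/s² × 0.3048 = 2.20005 m/s²
d = v₀ × t + ½ × a × t² = 0.0 × 7.7 + 0.5 × 2.20005 × 7.7² = 65.2205 m
d = 65.2205 m / 1000.0 = 0.06522 km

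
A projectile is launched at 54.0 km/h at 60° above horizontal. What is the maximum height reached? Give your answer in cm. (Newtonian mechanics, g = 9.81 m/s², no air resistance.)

v₀ = 54.0 km/h × 0.2777777777777778 = 15.0 m/s
H = v₀² × sin²(θ) / (2g) = 15.0² × sin(60°)² / (2 × 9.81) = 225.0 × 0.75 / 19.62 = 8.60092 m
H = 8.60092 m / 0.01 = 860.1 cm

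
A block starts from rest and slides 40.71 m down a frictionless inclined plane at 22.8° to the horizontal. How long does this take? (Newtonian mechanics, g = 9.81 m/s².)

a = g sin(θ) = 9.81 × sin(22.8°) = 3.8015 m/s²
t = √(2d/a) = √(2 × 40.71 / 3.8015) = 4.63 s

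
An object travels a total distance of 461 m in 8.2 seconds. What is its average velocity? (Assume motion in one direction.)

v_avg = Δd / Δt = 461 / 8.2 = 56.22 m/s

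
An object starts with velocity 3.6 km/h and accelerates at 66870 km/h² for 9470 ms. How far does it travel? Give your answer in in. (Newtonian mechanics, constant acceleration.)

v₀ = 3.6 km/h × 0.2777777777777778 = 1.0 m/s
a = 66870 km/h² × 7.716049382716049e-05 = 5.15972 m/s²
t = 9470 ms × 0.001 = 9.47 s
d = v₀ × t + ½ × a × t² = 1.0 × 9.47 + 0.5 × 5.15972 × 9.47² = 240.834 m
d = 240.834 m / 0.0254 = 9482 in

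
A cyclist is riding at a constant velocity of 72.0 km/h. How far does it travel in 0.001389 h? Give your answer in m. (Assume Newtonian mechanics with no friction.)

v = 72.0 km/h × 0.2777777777777778 = 20.0 m/s
t = 0.001389 h × 3600.0 = 5.0004 s
d = v × t = 20.0 × 5.0004 = 100.0 m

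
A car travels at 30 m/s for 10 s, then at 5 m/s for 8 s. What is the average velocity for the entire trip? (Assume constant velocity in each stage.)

d₁ = v₁t₁ = 30 × 10 = 300 m
d₂ = v₂t₂ = 5 × 8 = 40 m
d_total = 340 m, t_total = 18 s
v_avg = d_total/t_total = 340/18 = 18.89 m/s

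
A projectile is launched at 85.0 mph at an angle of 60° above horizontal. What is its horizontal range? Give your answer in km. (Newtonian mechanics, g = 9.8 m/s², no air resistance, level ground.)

v₀ = 85.0 mph × 0.44704 = 37.9984 m/s
R = v₀² × sin(2θ) / g = 37.9984² × sin(2 × 60°) / 9.8 = 1443.88 × 0.866025 / 9.8 = 127.596 m
R = 127.596 m / 1000.0 = 0.1276 km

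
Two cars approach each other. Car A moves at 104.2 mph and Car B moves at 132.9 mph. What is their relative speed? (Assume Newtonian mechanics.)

v_rel = v_A + v_B = 104.2 + 132.9 = 237.1 mph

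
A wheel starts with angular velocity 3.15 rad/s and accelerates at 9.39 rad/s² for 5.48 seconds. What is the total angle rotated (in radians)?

θ = ω₀t + ½αt² = 3.15×5.48 + ½×9.39×5.48² = 158.25 rad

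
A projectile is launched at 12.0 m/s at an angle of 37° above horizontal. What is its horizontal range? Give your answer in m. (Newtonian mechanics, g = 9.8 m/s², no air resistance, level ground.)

R = v₀² × sin(2θ) / g = 12.0² × sin(2 × 37°) / 9.8 = 144.0 × 0.961262 / 9.8 = 14.12 m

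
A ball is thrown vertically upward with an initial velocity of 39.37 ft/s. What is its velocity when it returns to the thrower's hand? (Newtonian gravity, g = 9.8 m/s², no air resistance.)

By conservation of energy (no air resistance), the ball returns to the throw height with the same speed as launch, but directed downward.
|v_ground| = v₀ = 39.37 ft/s
v_ground = 39.37 ft/s (downward)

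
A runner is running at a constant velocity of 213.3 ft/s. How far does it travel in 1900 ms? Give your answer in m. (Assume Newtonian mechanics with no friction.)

v = 213.3 ft/s × 0.3048 = 65.0138 m/s
t = 1900 ms × 0.001 = 1.9 s
d = v × t = 65.0138 × 1.9 = 123.5 m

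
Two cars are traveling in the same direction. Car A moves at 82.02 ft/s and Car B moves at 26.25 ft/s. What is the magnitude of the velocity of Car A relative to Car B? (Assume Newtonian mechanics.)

v_rel = |v_A - v_B| = |82.02 - 26.25| = 55.77 ft/s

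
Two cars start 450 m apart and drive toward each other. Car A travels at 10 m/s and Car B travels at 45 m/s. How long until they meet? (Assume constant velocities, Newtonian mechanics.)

Combined speed: v_combined = 10 + 45 = 55 m/s
Time to meet: t = d/v_combined = 450/55 = 8.18 s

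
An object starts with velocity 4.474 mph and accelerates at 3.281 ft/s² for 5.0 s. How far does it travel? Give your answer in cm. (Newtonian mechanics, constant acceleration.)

v₀ = 4.474 mph × 0.44704 = 2.00006 m/s
a = 3.281 ft/s² × 0.3048 = 1.00005 m/s²
d = v₀ × t + ½ × a × t² = 2.00006 × 5.0 + 0.5 × 1.00005 × 5.0² = 22.5009 m
d = 22.5009 m / 0.01 = 2250 cm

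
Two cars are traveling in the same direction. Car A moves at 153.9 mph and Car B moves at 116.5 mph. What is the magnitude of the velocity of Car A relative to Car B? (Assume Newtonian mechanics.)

v_rel = |v_A - v_B| = |153.9 - 116.5| = 37.4 mph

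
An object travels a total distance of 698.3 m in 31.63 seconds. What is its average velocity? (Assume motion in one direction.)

v_avg = Δd / Δt = 698.3 / 31.63 = 22.08 m/s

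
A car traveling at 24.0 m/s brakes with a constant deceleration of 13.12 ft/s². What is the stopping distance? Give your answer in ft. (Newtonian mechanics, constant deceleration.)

a = 13.12 ft/s² × 0.3048 = 3.99898 m/s²
d = v₀² / (2a) = 24.0² / (2 × 3.99898) = 576.0 / 7.99796 = 72.0184 m
d = 72.0184 m / 0.3048 = 236.3 ft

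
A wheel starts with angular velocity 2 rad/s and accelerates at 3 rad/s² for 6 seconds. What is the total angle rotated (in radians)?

θ = ω₀t + ½αt² = 2×6 + ½×3×6² = 66.0 rad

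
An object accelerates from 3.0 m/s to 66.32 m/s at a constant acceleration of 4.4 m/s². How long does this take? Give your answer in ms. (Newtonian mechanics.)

t = (v - v₀) / a = (66.32 - 3.0) / 4.4 = 14.3909 s
t = 14.3909 s / 0.001 = 14390 ms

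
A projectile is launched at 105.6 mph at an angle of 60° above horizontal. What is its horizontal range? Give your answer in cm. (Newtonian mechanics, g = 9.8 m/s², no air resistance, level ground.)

v₀ = 105.6 mph × 0.44704 = 47.2074 m/s
R = v₀² × sin(2θ) / g = 47.2074² × sin(2 × 60°) / 9.8 = 2228.54 × 0.866025 / 9.8 = 196.936 m
R = 196.936 m / 0.01 = 19690 cm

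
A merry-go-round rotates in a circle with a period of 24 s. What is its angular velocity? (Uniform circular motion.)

ω = 2π/T = 2π/24 = 0.2618 rad/s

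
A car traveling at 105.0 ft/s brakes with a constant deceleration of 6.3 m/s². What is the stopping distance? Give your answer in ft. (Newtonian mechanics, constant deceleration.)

v₀ = 105.0 ft/s × 0.3048 = 32.004 m/s
d = v₀² / (2a) = 32.004² / (2 × 6.3) = 1024.26 / 12.6 = 81.2905 m
d = 81.2905 m / 0.3048 = 266.7 ft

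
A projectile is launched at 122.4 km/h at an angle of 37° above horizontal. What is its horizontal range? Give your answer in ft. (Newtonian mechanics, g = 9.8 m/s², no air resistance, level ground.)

v₀ = 122.4 km/h × 0.2777777777777778 = 34.0 m/s
R = v₀² × sin(2θ) / g = 34.0² × sin(2 × 37°) / 9.8 = 1156.0 × 0.961262 / 9.8 = 113.39 m
R = 113.39 m / 0.3048 = 372.0 ft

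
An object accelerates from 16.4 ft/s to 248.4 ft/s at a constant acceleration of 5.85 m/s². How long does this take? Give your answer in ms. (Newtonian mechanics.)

v₀ = 16.4 ft/s × 0.3048 = 4.99872 m/s
v = 248.4 ft/s × 0.3048 = 75.7123 m/s
t = (v - v₀) / a = (75.7123 - 4.99872) / 5.85 = 12.0878 s
t = 12.0878 s / 0.001 = 12090 ms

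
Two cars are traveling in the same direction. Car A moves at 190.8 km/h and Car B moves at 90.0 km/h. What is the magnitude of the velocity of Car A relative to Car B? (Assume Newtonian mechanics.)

v_rel = |v_A - v_B| = |190.8 - 90.0| = 100.8 km/h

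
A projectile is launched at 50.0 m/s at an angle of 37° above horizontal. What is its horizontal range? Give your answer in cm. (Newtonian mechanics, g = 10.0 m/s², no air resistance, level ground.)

R = v₀² × sin(2θ) / g = 50.0² × sin(2 × 37°) / 10.0 = 2500.0 × 0.961262 / 10.0 = 240.315 m
R = 240.315 m / 0.01 = 24030 cm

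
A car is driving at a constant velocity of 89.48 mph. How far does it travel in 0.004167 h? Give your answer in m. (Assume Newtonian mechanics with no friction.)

v = 89.48 mph × 0.44704 = 40.0011 m/s
t = 0.004167 h × 3600.0 = 15.0012 s
d = v × t = 40.0011 × 15.0012 = 600.1 m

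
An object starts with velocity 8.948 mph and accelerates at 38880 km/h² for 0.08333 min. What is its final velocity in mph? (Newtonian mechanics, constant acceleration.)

v₀ = 8.948 mph × 0.44704 = 4.00011 m/s
a = 38880 km/h² × 7.716049382716049e-05 = 3.0 m/s²
t = 0.08333 min × 60.0 = 4.9998 s
v = v₀ + a × t = 4.00011 + 3.0 × 4.9998 = 18.9995 m/s
v = 18.9995 m/s / 0.44704 = 42.5 mph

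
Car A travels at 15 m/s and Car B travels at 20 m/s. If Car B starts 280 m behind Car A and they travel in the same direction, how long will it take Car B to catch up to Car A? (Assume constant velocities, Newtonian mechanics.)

Relative speed: v_rel = 20 - 15 = 5 m/s
Time to catch: t = d₀/v_rel = 280/5 = 56.0 s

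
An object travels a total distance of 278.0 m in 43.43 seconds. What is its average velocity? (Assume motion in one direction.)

v_avg = Δd / Δt = 278.0 / 43.43 = 6.4 m/s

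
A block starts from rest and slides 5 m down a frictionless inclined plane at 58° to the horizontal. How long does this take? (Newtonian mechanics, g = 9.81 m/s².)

a = g sin(θ) = 9.81 × sin(58°) = 8.3194 m/s²
t = √(2d/a) = √(2 × 5 / 8.3194) = 1.1 s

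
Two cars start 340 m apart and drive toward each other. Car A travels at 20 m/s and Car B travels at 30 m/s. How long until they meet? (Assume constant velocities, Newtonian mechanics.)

Combined speed: v_combined = 20 + 30 = 50 m/s
Time to meet: t = d/v_combined = 340/50 = 6.8 s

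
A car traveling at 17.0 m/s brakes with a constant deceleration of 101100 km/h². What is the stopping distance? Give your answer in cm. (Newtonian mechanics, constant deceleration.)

a = 101100 km/h² × 7.716049382716049e-05 = 7.80093 m/s²
d = v₀² / (2a) = 17.0² / (2 × 7.80093) = 289.0 / 15.6019 = 18.5234 m
d = 18.5234 m / 0.01 = 1852 cm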